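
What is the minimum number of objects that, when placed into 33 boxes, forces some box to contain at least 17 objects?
n = (17 − 1)·33 + 1 = 529

By the generalised pigeonhole principle, to guarantee some box contains ≥ r objects we need more than (r − 1) · k objects total. Threshold: n = (r − 1) · k + 1. With r = 17 and k = 33: n = 16 · 33 + 1 = 528 + 1 = 529. For n = 528 = 16 · 33, we can put exactly 16 objects in every box, avoiding 17 in any single one — so 529 is tight.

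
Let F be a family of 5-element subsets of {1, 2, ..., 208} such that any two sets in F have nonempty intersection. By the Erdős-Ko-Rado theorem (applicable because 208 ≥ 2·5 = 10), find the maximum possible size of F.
max |F| = C(207, 4) = 74303685

Erdős-Ko-Rado (1961): when n ≥ 2k, max |F| = C(n−1, k−1). The bound is attained by the star {A : i ∈ A} for any fixed i ∈ [n]. Here C(208−1, 5−1) = C(207, 4) = 74303685.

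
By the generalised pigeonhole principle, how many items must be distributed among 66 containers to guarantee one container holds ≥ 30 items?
n = (30 − 1)·66 + 1 = 1915

By the generalised pigeonhole principle, to guarantee some box contains ≥ r objects we need more than (r − 1) · k objects total. Threshold: n = (r − 1) · k + 1. With r = 30 and k = 66: n = 29 · 66 + 1 = 1914 + 1 = 1915. For n = 1914 = 29 · 66, we can put exactly 29 objects in every box, avoiding 30 in any single one — so 1915 is tight.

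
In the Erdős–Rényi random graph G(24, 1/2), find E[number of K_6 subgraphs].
E[# K_6] = C(24, 6) · (1/2)^C(6, 2) = 134596 / 2^15 = 33649/8192 ≈ 4.107544

For each 6-subset S of vertices (there are C(24, 6) = 134596 such S), let X_S = 1 if S induces a K_6 (all C(6, 2) = 15 edges present). Then P(X_S = 1) = (1/2)^15 = 1/32768. By linearity of expectation, E[# K_6] = C(24, 6) · (1/2)^15 = 134596 / 32768 = 33649/8192 ≈ 4.107544.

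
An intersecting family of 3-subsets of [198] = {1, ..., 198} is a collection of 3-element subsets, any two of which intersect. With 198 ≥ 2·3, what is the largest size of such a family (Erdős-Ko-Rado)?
max |F| = C(197, 2) = 19306

The Erdős-Ko-Rado theorem states: for n ≥ 2k, an intersecting family of k-subsets of an n-element set has size at most C(n − 1, k − 1), with equality for 'star' families {A ⊆ [n] : |A| = k, i ∈ A} (fix an element i). For n = 198, k = 3: C(197, 2) = 19306.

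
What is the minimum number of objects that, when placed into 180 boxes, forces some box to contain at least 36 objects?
n = (36 − 1)·180 + 1 = 6301

By the generalised pigeonhole principle, to guarantee some box contains ≥ r objects we need more than (r − 1) · k objects total. Threshold: n = (r − 1) · k + 1. With r = 36 and k = 180: n = 35 · 180 + 1 = 6300 + 1 = 6301. For n = 6300 = 35 · 180, we can put exactly 35 objects in every box, avoiding 36 in any single one — so 6301 is tight.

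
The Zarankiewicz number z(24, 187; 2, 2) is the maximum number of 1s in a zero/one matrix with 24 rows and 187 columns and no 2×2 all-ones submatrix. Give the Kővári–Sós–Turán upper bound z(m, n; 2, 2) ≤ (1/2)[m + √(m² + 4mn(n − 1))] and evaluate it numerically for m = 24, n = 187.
z(24, 187; 2, 2) ≤ (1/2)[24 + √(24² + 4·24·187·186)] = (1/2)[24 + √3339648] = 925.7352

Kővári–Sós–Turán: let r_1, ..., r_24 be the row sums and z = Σ r_i the total number of 1s. Each pair of columns can share at most one row with both entries 1 (else a 2×2 all-ones block appears), so Σ_i C(r_i, 2) ≤ C(187, 2) = 17391. By convexity Σ_i C(r_i, 2) ≥ 24·C(z/24, 2) = z(z − 24)/(2·24), giving z² − 24z − 24·187·186 ≤ 0 and hence z ≤ (1/2)[24 + √(576 + 4·834768)] = (1/2)[24 + √3339648] ≈ (1/2)(24 + 1827.4704) = 925.7352.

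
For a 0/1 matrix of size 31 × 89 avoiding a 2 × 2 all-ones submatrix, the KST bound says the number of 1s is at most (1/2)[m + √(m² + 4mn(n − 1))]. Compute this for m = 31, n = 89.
z(31, 89; 2, 2) ≤ (1/2)[31 + √(31² + 4·31·89·88)] = (1/2)[31 + √972129] = 508.483

Kővári–Sós–Turán: let r_1, ..., r_31 be the row sums and z = Σ r_i the total number of 1s. Each pair of columns can share at most one row with both entries 1 (else a 2×2 all-ones block appears), so Σ_i C(r_i, 2) ≤ C(89, 2) = 3916. By convexity Σ_i C(r_i, 2) ≥ 31·C(z/31, 2) = z(z − 31)/(2·31), giving z² − 31z − 31·89·88 ≤ 0 and hence z ≤ (1/2)[31 + √(961 + 4·242792)] = (1/2)[31 + √972129] ≈ (1/2)(31 + 985.966) = 508.483.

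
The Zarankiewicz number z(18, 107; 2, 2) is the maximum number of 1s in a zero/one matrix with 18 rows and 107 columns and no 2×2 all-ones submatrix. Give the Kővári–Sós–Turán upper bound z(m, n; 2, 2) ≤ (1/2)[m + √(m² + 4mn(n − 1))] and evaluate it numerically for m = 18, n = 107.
z(18, 107; 2, 2) ≤ (1/2)[18 + √(18² + 4·18·107·106)] = (1/2)[18 + √816948] = 460.9259

Kővári–Sós–Turán: let r_1, ..., r_18 be the row sums and z = Σ r_i the total number of 1s. Each pair of columns can share at most one row with both entries 1 (else a 2×2 all-ones block appears), so Σ_i C(r_i, 2) ≤ C(107, 2) = 5671. By convexity Σ_i C(r_i, 2) ≥ 18·C(z/18, 2) = z(z − 18)/(2·18), giving z² − 18z − 18·107·106 ≤ 0 and hence z ≤ (1/2)[18 + √(324 + 4·204156)] = (1/2)[18 + √816948] ≈ (1/2)(18 + 903.8518) = 460.9259.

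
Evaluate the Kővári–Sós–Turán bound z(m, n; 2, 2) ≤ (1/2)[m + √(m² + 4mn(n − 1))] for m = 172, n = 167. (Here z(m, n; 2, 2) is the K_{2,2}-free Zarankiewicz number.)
z(172, 167; 2, 2) ≤ (1/2)[172 + √(172² + 4·172·167·166)] = (1/2)[172 + √19102320] = 2271.31

Kővári–Sós–Turán: let r_1, ..., r_172 be the row sums and z = Σ r_i the total number of 1s. Each pair of columns can share at most one row with both entries 1 (else a 2×2 all-ones block appears), so Σ_i C(r_i, 2) ≤ C(167, 2) = 13861. By convexity Σ_i C(r_i, 2) ≥ 172·C(z/172, 2) = z(z − 172)/(2·172), giving z² − 172z − 172·167·166 ≤ 0 and hence z ≤ (1/2)[172 + √(29584 + 4·4768184)] = (1/2)[172 + √19102320] ≈ (1/2)(172 + 4370.6201) = 2271.31.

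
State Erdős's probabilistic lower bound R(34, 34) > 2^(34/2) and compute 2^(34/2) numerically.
2^(34/2) = 131072; so R(34, 34) > 131072

Colour each edge of K_n uniformly at random with red/blue. The expected number of monochromatic K_34 is C(n, 34) · 2 · 2^(−C(34,2)). If C(n, 34) · 2^(1 − C(34,2)) < 1, then with positive probability no monochromatic K_34 exists, so R(34, 34) > n. The standard estimate C(n, 34) ≤ n^34/34! shows this inequality holds whenever n ≤ 2^(34/2) (since 34! · 2^(C(34,2) − 1) > 2^(34^2/2) ≥ n^34). Hence R(34, 34) > 2^(34/2) = 131072.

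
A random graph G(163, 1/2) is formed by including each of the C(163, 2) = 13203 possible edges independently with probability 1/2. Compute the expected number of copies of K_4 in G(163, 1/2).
E[# K_4] = C(163, 4) · (1/2)^C(4, 2) = 28342440 / 2^6 = 3542805/8 = 442850.625

For each 4-subset S of vertices (there are C(163, 4) = 28342440 such S), let X_S = 1 if S induces a K_4 (all C(4, 2) = 6 edges present). Then P(X_S = 1) = (1/2)^6 = 1/64. By linearity of expectation, E[# K_4] = C(163, 4) · (1/2)^6 = 28342440 / 64 = 3542805/8 = 442850.625.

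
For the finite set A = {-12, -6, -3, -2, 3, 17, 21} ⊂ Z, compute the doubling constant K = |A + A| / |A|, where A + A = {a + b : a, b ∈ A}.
K = |A + A| / |A| = 26/7

Enumerate A + A = {a + b : a, b ∈ A}. With |A| = 7, there are |A|^2 = 49 ordered sum pairs; collecting distinct values, A + A = {-24, -18, -15, -14, -12, -9, -8, -6, -5, -4, -3, 0, 1, 5, 6, 9, 11, 14, 15, 18, 19, 20, 24, 34, 38, 42}, so |A + A| = 26. Thus K = 26/7. For comparison, the minimum possible |A + A| over all 7-element sets is 2·7 − 1 = 13 (so min K = 13/7), attained only by arithmetic progressions.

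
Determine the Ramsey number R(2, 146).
R(2, 146) = 146

R(2, k) = k for all k ≥ 2: in a 2-colouring of K_k, either some edge is red (a red K_2) or all edges are blue (a blue K_k). And K_{145} coloured all-blue has no blue K_146, so R(2, 146) > 145. Hence R(2, 146) = 146.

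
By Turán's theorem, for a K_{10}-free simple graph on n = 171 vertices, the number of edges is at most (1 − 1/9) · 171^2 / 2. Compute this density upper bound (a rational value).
Turán density bound = (8/9) · 171^2/2 = 12996

Turán's theorem: ex(n, K_{r+1}) is achieved by the complete r-partite Turán graph T(n, r) with parts as balanced as possible, and is at most (1 − 1/r) · n^2/2. For r = 9, n = 171: the density bound is (8/9) · 29241/2 = 12996. Since 9 ∣ 171, the Turán graph T(171, 9) has parts of equal size 19, and its edge count e(T(171, 9)) = 12996 attains the density bound exactly.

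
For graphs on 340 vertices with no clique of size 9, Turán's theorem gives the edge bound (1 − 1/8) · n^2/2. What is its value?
Turán density bound = (7/8) · 340^2/2 = 50575

Turán's theorem: ex(n, K_{r+1}) is achieved by the complete r-partite Turán graph T(n, r) with parts as balanced as possible, and is at most (1 − 1/r) · n^2/2. For r = 8, n = 340: the density bound is (7/8) · 115600/2 = 50575. The integer-valued extremum is e(T(340, 8)) = 50574, which is strictly less than the density bound 50575 since 8 ∤ 340 (the parts of T(340, 8) cannot all be equal).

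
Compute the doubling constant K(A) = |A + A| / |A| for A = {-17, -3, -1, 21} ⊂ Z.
K = |A + A| / |A| = 10/4 = 5/2

Enumerate A + A = {a + b : a, b ∈ A}. With |A| = 4, there are |A|^2 = 16 ordered sum pairs; collecting distinct values, A + A = {-34, -20, -18, -6, -4, -2, 4, 18, 20, 42}, so |A + A| = 10. Thus K = 10/4 = 5/2. For comparison, the minimum possible |A + A| over all 4-element sets is 2·4 − 1 = 7 (so min K = 7/4), attained only by arithmetic progressions.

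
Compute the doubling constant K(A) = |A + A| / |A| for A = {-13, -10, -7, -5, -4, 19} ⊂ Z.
K = |A + A| / |A| = 18/6 = 3

Enumerate A + A = {a + b : a, b ∈ A}. With |A| = 6, there are |A|^2 = 36 ordered sum pairs; collecting distinct values, A + A = {-26, -23, -20, -18, -17, -15, -14, -12, -11, -10, -9, -8, 6, 9, 12, 14, 15, 38}, so |A + A| = 18. Thus K = 18/6 = 3. For comparison, the minimum possible |A + A| over all 6-element sets is 2·6 − 1 = 11 (so min K = 11/6), attained only by arithmetic progressions.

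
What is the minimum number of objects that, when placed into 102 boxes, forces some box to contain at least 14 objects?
n = (14 − 1)·102 + 1 = 1327

By the generalised pigeonhole principle, to guarantee some box contains ≥ r objects we need more than (r − 1) · k objects total. Threshold: n = (r − 1) · k + 1. With r = 14 and k = 102: n = 13 · 102 + 1 = 1326 + 1 = 1327. For n = 1326 = 13 · 102, we can put exactly 13 objects in every box, avoiding 14 in any single one — so 1327 is tight.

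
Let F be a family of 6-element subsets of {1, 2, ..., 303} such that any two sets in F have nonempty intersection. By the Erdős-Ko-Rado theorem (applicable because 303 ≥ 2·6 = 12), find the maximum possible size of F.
max |F| = C(302, 5) = 20248875010

Erdős-Ko-Rado (1961): when n ≥ 2k, max |F| = C(n−1, k−1). The bound is attained by the star {A : i ∈ A} for any fixed i ∈ [n]. Here C(303−1, 6−1) = C(302, 5) = 20248875010.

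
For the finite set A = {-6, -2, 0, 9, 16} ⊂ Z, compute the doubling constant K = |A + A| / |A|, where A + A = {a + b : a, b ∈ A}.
K = |A + A| / |A| = 15/5 = 3

Enumerate A + A = {a + b : a, b ∈ A}. With |A| = 5, there are |A|^2 = 25 ordered sum pairs; collecting distinct values, A + A = {-12, -8, -6, -4, -2, 0, 3, 7, 9, 10, 14, 16, 18, 25, 32}, so |A + A| = 15. Thus K = 15/5 = 3. For comparison, the minimum possible |A + A| over all 5-element sets is 2·5 − 1 = 9 (so min K = 9/5), attained only by arithmetic progressions.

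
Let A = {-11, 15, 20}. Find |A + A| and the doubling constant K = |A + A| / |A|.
K = |A + A| / |A| = 6/3 = 2

Enumerate A + A = {a + b : a, b ∈ A}. With |A| = 3, there are |A|^2 = 9 ordered sum pairs; collecting distinct values, A + A = {-22, 4, 9, 30, 35, 40}, so |A + A| = 6. Thus K = 6/3 = 2. For comparison, the minimum possible |A + A| over all 3-element sets is 2·3 − 1 = 5 (so min K = 5/3), attained only by arithmetic progressions.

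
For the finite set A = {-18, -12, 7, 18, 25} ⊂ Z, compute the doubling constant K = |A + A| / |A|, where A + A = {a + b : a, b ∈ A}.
K = |A + A| / |A| = 15/5 = 3

Enumerate A + A = {a + b : a, b ∈ A}. With |A| = 5, there are |A|^2 = 25 ordered sum pairs; collecting distinct values, A + A = {-36, -30, -24, -11, -5, 0, 6, 7, 13, 14, 25, 32, 36, 43, 50}, so |A + A| = 15. Thus K = 15/5 = 3. For comparison, the minimum possible |A + A| over all 5-element sets is 2·5 − 1 = 9 (so min K = 9/5), attained only by arithmetic progressions.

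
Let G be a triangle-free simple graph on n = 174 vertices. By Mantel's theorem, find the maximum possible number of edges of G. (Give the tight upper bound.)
ex(174, K_3) = ⌊174^2/4⌋ = 7569

Mantel (1907): a triangle-free graph on n vertices has at most ⌊n^2/4⌋ edges, with equality for the complete bipartite graph K_{⌊n/2⌋, ⌈n/2⌉}. For n = 174: ⌊174^2/4⌋ = ⌊30276/4⌋ = 7569. The extremal graph is K_{87, 87}, which has 87·87 = 7569 edges.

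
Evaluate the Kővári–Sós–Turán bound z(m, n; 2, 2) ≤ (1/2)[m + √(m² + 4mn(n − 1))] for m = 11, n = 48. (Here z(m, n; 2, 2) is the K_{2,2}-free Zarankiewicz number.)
z(11, 48; 2, 2) ≤ (1/2)[11 + √(11² + 4·11·48·47)] = (1/2)[11 + √99385] = 163.1269

Kővári–Sós–Turán: let r_1, ..., r_11 be the row sums and z = Σ r_i the total number of 1s. Each pair of columns can share at most one row with both entries 1 (else a 2×2 all-ones block appears), so Σ_i C(r_i, 2) ≤ C(48, 2) = 1128. By convexity Σ_i C(r_i, 2) ≥ 11·C(z/11, 2) = z(z − 11)/(2·11), giving z² − 11z − 11·48·47 ≤ 0 and hence z ≤ (1/2)[11 + √(121 + 4·24816)] = (1/2)[11 + √99385] ≈ (1/2)(11 + 315.2539) = 163.1269.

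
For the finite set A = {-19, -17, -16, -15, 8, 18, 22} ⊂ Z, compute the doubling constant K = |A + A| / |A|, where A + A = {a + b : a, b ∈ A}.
K = |A + A| / |A| = 25/7

Enumerate A + A = {a + b : a, b ∈ A}. With |A| = 7, there are |A|^2 = 49 ordered sum pairs; collecting distinct values, A + A = {-38, -36, -35, -34, -33, -32, -31, -30, -11, -9, -8, -7, -1, 1, 2, 3, 5, 6, 7, 16, 26, 30, 36, 40, 44}, so |A + A| = 25. Thus K = 25/7. For comparison, the minimum possible |A + A| over all 7-element sets is 2·7 − 1 = 13 (so min K = 13/7), attained only by arithmetic progressions.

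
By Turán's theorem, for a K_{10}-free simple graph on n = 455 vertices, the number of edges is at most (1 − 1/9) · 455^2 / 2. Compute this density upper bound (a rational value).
Turán density bound = (8/9) · 455^2/2 = 828100/9 ≈ 92011.1111

Turán's theorem: ex(n, K_{r+1}) is achieved by the complete r-partite Turán graph T(n, r) with parts as balanced as possible, and is at most (1 − 1/r) · n^2/2. For r = 9, n = 455: the density bound is (8/9) · 207025/2 = 828100/9 ≈ 92011.1111. The integer-valued extremum is e(T(455, 9)) = 92010, which is strictly less than the density bound 828100/9 since 9 ∤ 455 (the parts of T(455, 9) cannot all be equal).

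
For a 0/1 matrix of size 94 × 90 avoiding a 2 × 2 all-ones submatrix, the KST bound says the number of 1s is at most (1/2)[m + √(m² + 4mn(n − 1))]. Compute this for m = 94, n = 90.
z(94, 90; 2, 2) ≤ (1/2)[94 + √(94² + 4·94·90·89)] = (1/2)[94 + √3020596] = 915.9931

Kővári–Sós–Turán: let r_1, ..., r_94 be the row sums and z = Σ r_i the total number of 1s. Each pair of columns can share at most one row with both entries 1 (else a 2×2 all-ones block appears), so Σ_i C(r_i, 2) ≤ C(90, 2) = 4005. By convexity Σ_i C(r_i, 2) ≥ 94·C(z/94, 2) = z(z − 94)/(2·94), giving z² − 94z − 94·90·89 ≤ 0 and hence z ≤ (1/2)[94 + √(8836 + 4·752940)] = (1/2)[94 + √3020596] ≈ (1/2)(94 + 1737.9862) = 915.9931.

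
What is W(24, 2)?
W(24, 2) = 24 + 1 = 25

A 2-term AP is any pair of integers, so a monochromatic 2-AP exists iff some colour is used at least twice. With 24 colours, the colouring i ↦ i on {1, ..., 24} uses each colour once, avoiding any monochromatic pair, so W(24, 2) > 24. For {1, ..., 25}, pigeonhole forces two integers of the same colour, which form a monochromatic 2-AP. Hence W(24, 2) = 25.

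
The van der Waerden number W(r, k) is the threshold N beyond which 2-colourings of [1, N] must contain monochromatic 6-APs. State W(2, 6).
W(2, 6) = 1132

This is a classical value, W(2, 6) = 1132, established by combining an explicit 2-colouring of {1, ..., 1131} with no monochromatic 6-AP (giving the lower bound W(2, 6) > 1131) and a finite case analysis / exhaustive computer search showing every 2-colouring of {1, ..., 1132} has such an AP.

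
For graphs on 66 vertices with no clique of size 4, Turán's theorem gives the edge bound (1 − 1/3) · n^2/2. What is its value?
Turán density bound = (2/3) · 66^2/2 = 1452

Turán's theorem: ex(n, K_{r+1}) is achieved by the complete r-partite Turán graph T(n, r) with parts as balanced as possible, and is at most (1 − 1/r) · n^2/2. For r = 3, n = 66: the density bound is (2/3) · 4356/2 = 1452. Since 3 ∣ 66, the Turán graph T(66, 3) has parts of equal size 22, and its edge count e(T(66, 3)) = 1452 attains the density bound exactly.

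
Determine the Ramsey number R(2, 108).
R(2, 108) = 108

R(2, k) = k for all k ≥ 2: in a 2-colouring of K_k, either some edge is red (a red K_2) or all edges are blue (a blue K_k). And K_{107} coloured all-blue has no blue K_108, so R(2, 108) > 107. Hence R(2, 108) = 108.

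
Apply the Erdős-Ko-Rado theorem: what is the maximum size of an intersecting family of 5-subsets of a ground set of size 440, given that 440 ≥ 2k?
max |F| = C(439, 4) = 1526494751

Erdős-Ko-Rado (1961): when n ≥ 2k, max |F| = C(n−1, k−1). The bound is attained by the star {A : i ∈ A} for any fixed i ∈ [n]. Here C(440−1, 5−1) = C(439, 4) = 1526494751.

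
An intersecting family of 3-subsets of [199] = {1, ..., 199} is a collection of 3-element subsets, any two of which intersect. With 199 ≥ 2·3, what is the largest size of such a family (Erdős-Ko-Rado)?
max |F| = C(198, 2) = 19503

The Erdős-Ko-Rado theorem states: for n ≥ 2k, an intersecting family of k-subsets of an n-element set has size at most C(n − 1, k − 1), with equality for 'star' families {A ⊆ [n] : |A| = k, i ∈ A} (fix an element i). For n = 199, k = 3: C(198, 2) = 19503.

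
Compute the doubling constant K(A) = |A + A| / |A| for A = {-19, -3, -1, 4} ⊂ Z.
K = |A + A| / |A| = 10/4 = 5/2

Enumerate A + A = {a + b : a, b ∈ A}. With |A| = 4, there are |A|^2 = 16 ordered sum pairs; collecting distinct values, A + A = {-38, -22, -20, -15, -6, -4, -2, 1, 3, 8}, so |A + A| = 10. Thus K = 10/4 = 5/2. For comparison, the minimum possible |A + A| over all 4-element sets is 2·4 − 1 = 7 (so min K = 7/4), attained only by arithmetic progressions.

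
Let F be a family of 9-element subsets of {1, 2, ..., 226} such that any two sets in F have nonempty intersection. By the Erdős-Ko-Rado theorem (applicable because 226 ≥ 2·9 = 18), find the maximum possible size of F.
max |F| = C(225, 8) = 143642651595300

The Erdős-Ko-Rado theorem states: for n ≥ 2k, an intersecting family of k-subsets of an n-element set has size at most C(n − 1, k − 1), with equality for 'star' families {A ⊆ [n] : |A| = k, i ∈ A} (fix an element i). For n = 226, k = 9: C(225, 8) = 143642651595300.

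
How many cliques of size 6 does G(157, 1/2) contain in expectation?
E[# K_6] = C(157, 6) · (1/2)^C(6, 2) = 18883356492 / 2^15 = 4720839123/8192 ≈ 576274.307007

For each 6-subset S of vertices (there are C(157, 6) = 18883356492 such S), let X_S = 1 if S induces a K_6 (all C(6, 2) = 15 edges present). Then P(X_S = 1) = (1/2)^15 = 1/32768. By linearity of expectation, E[# K_6] = C(157, 6) · (1/2)^15 = 18883356492 / 32768 = 4720839123/8192 ≈ 576274.307007.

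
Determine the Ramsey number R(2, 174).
R(2, 174) = 174

R(2, k) = k for all k ≥ 2: in a 2-colouring of K_k, either some edge is red (a red K_2) or all edges are blue (a blue K_k). And K_{173} coloured all-blue has no blue K_174, so R(2, 174) > 173. Hence R(2, 174) = 174.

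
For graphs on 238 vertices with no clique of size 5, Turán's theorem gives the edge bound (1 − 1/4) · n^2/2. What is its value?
Turán density bound = (3/4) · 238^2/2 = 42483/2 ≈ 21241.5

Turán's theorem: ex(n, K_{r+1}) is achieved by the complete r-partite Turán graph T(n, r) with parts as balanced as possible, and is at most (1 − 1/r) · n^2/2. For r = 4, n = 238: the density bound is (3/4) · 56644/2 = 42483/2 ≈ 21241.5. The integer-valued extremum is e(T(238, 4)) = 21241, which is strictly less than the density bound 42483/2 since 4 ∤ 238 (the parts of T(238, 4) cannot all be equal).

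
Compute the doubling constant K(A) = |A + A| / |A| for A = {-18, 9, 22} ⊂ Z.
K = |A + A| / |A| = 6/3 = 2

Enumerate A + A = {a + b : a, b ∈ A}. With |A| = 3, there are |A|^2 = 9 ordered sum pairs; collecting distinct values, A + A = {-36, -9, 4, 18, 31, 44}, so |A + A| = 6. Thus K = 6/3 = 2. For comparison, the minimum possible |A + A| over all 3-element sets is 2·3 − 1 = 5 (so min K = 5/3), attained only by arithmetic progressions.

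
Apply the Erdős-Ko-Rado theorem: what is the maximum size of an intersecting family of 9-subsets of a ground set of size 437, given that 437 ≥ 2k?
max |F| = C(436, 8) = 30361247588490390

The Erdős-Ko-Rado theorem states: for n ≥ 2k, an intersecting family of k-subsets of an n-element set has size at most C(n − 1, k − 1), with equality for 'star' families {A ⊆ [n] : |A| = k, i ∈ A} (fix an element i). For n = 437, k = 9: C(436, 8) = 30361247588490390.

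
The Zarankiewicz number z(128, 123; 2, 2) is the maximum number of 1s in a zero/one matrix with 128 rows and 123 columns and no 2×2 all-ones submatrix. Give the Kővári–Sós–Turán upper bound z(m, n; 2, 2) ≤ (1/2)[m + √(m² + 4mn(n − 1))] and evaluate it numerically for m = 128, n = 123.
z(128, 123; 2, 2) ≤ (1/2)[128 + √(128² + 4·128·123·122)] = (1/2)[128 + √7699456] = 1451.3947

Kővári–Sós–Turán: let r_1, ..., r_128 be the row sums and z = Σ r_i the total number of 1s. Each pair of columns can share at most one row with both entries 1 (else a 2×2 all-ones block appears), so Σ_i C(r_i, 2) ≤ C(123, 2) = 7503. By convexity Σ_i C(r_i, 2) ≥ 128·C(z/128, 2) = z(z − 128)/(2·128), giving z² − 128z − 128·123·122 ≤ 0 and hence z ≤ (1/2)[128 + √(16384 + 4·1920768)] = (1/2)[128 + √7699456] ≈ (1/2)(128 + 2774.7894) = 1451.3947.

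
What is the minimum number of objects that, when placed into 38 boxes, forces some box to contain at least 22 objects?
n = (22 − 1)·38 + 1 = 799

By the generalised pigeonhole principle, to guarantee some box contains ≥ r objects we need more than (r − 1) · k objects total. Threshold: n = (r − 1) · k + 1. With r = 22 and k = 38: n = 21 · 38 + 1 = 798 + 1 = 799. For n = 798 = 21 · 38, we can put exactly 21 objects in every box, avoiding 22 in any single one — so 799 is tight.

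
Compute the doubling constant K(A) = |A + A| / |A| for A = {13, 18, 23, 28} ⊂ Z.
K = |A + A| / |A| = 7/4

Enumerate A + A = {a + b : a, b ∈ A}. With |A| = 4, there are |A|^2 = 16 ordered sum pairs; collecting distinct values, A + A = {26, 31, 36, 41, 46, 51, 56}, so |A + A| = 7. Thus K = 7/4. Here |A + A| = 2|A| − 1 = 7, the minimum possible — so K = 7/4 is minimal, which holds iff A is an arithmetic progression.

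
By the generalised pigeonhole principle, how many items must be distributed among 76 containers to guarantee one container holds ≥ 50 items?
n = (50 − 1)·76 + 1 = 3725

By the generalised pigeonhole principle, to guarantee some box contains ≥ r objects we need more than (r − 1) · k objects total. Threshold: n = (r − 1) · k + 1. With r = 50 and k = 76: n = 49 · 76 + 1 = 3724 + 1 = 3725. For n = 3724 = 49 · 76, we can put exactly 49 objects in every box, avoiding 50 in any single one — so 3725 is tight.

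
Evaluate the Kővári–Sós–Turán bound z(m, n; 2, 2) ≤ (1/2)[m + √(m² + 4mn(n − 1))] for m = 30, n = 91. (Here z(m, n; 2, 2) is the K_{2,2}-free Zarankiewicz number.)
z(30, 91; 2, 2) ≤ (1/2)[30 + √(30² + 4·30·91·90)] = (1/2)[30 + √983700] = 510.9083

Kővári–Sós–Turán: let r_1, ..., r_30 be the row sums and z = Σ r_i the total number of 1s. Each pair of columns can share at most one row with both entries 1 (else a 2×2 all-ones block appears), so Σ_i C(r_i, 2) ≤ C(91, 2) = 4095. By convexity Σ_i C(r_i, 2) ≥ 30·C(z/30, 2) = z(z − 30)/(2·30), giving z² − 30z − 30·91·90 ≤ 0 and hence z ≤ (1/2)[30 + √(900 + 4·245700)] = (1/2)[30 + √983700] ≈ (1/2)(30 + 991.8165) = 510.9083.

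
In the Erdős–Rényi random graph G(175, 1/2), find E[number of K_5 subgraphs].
E[# K_5] = C(175, 5) · (1/2)^C(5, 2) = 1291150035 / 2^10 ≈ 1260888.706055

For each 5-subset S of vertices (there are C(175, 5) = 1291150035 such S), let X_S = 1 if S induces a K_5 (all C(5, 2) = 10 edges present). Then P(X_S = 1) = (1/2)^10 = 1/1024. By linearity of expectation, E[# K_5] = C(175, 5) · (1/2)^10 = 1291150035 / 1024 ≈ 1260888.706055.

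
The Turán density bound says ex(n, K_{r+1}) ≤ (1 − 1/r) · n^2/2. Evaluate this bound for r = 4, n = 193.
Turán density bound = (3/4) · 193^2/2 = 111747/8 ≈ 13968.375

Turán's theorem: ex(n, K_{r+1}) is achieved by the complete r-partite Turán graph T(n, r) with parts as balanced as possible, and is at most (1 − 1/r) · n^2/2. For r = 4, n = 193: the density bound is (3/4) · 37249/2 = 111747/8 ≈ 13968.375. The integer-valued extremum is e(T(193, 4)) = 13968, which is strictly less than the density bound 111747/8 since 4 ∤ 193 (the parts of T(193, 4) cannot all be equal).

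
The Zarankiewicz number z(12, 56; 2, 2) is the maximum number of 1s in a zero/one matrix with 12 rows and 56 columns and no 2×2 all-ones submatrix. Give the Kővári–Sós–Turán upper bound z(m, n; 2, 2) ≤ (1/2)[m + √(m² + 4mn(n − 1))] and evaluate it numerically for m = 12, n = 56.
z(12, 56; 2, 2) ≤ (1/2)[12 + √(12² + 4·12·56·55)] = (1/2)[12 + √147984] = 198.3434

Kővári–Sós–Turán: let r_1, ..., r_12 be the row sums and z = Σ r_i the total number of 1s. Each pair of columns can share at most one row with both entries 1 (else a 2×2 all-ones block appears), so Σ_i C(r_i, 2) ≤ C(56, 2) = 1540. By convexity Σ_i C(r_i, 2) ≥ 12·C(z/12, 2) = z(z − 12)/(2·12), giving z² − 12z − 12·56·55 ≤ 0 and hence z ≤ (1/2)[12 + √(144 + 4·36960)] = (1/2)[12 + √147984] ≈ (1/2)(12 + 384.6869) = 198.3434.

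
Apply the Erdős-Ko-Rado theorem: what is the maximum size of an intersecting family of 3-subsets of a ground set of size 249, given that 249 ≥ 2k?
max |F| = C(248, 2) = 30628

The Erdős-Ko-Rado theorem states: for n ≥ 2k, an intersecting family of k-subsets of an n-element set has size at most C(n − 1, k − 1), with equality for 'star' families {A ⊆ [n] : |A| = k, i ∈ A} (fix an element i). For n = 249, k = 3: C(248, 2) = 30628.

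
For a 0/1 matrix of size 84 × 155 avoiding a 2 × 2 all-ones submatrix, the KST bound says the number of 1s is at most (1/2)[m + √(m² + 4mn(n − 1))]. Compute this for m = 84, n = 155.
z(84, 155; 2, 2) ≤ (1/2)[84 + √(84² + 4·84·155·154)] = (1/2)[84 + √8027376] = 1458.6312

Kővári–Sós–Turán: let r_1, ..., r_84 be the row sums and z = Σ r_i the total number of 1s. Each pair of columns can share at most one row with both entries 1 (else a 2×2 all-ones block appears), so Σ_i C(r_i, 2) ≤ C(155, 2) = 11935. By convexity Σ_i C(r_i, 2) ≥ 84·C(z/84, 2) = z(z − 84)/(2·84), giving z² − 84z − 84·155·154 ≤ 0 and hence z ≤ (1/2)[84 + √(7056 + 4·2005080)] = (1/2)[84 + √8027376] ≈ (1/2)(84 + 2833.2624) = 1458.6312.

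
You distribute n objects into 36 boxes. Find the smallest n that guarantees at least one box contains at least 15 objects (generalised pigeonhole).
n = (15 − 1)·36 + 1 = 505

By the generalised pigeonhole principle, to guarantee some box contains ≥ r objects we need more than (r − 1) · k objects total. Threshold: n = (r − 1) · k + 1. With r = 15 and k = 36: n = 14 · 36 + 1 = 504 + 1 = 505. For n = 504 = 14 · 36, we can put exactly 14 objects in every box, avoiding 15 in any single one — so 505 is tight.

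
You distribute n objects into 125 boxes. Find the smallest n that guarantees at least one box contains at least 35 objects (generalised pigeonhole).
n = (35 − 1)·125 + 1 = 4251

By the generalised pigeonhole principle, to guarantee some box contains ≥ r objects we need more than (r − 1) · k objects total. Threshold: n = (r − 1) · k + 1. With r = 35 and k = 125: n = 34 · 125 + 1 = 4250 + 1 = 4251. For n = 4250 = 34 · 125, we can put exactly 34 objects in every box, avoiding 35 in any single one — so 4251 is tight.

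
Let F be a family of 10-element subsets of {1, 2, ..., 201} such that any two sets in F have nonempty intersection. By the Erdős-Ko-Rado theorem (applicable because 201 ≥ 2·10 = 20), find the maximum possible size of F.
max |F| = C(200, 9) = 1175445251780800

Erdős-Ko-Rado (1961): when n ≥ 2k, max |F| = C(n−1, k−1). The bound is attained by the star {A : i ∈ A} for any fixed i ∈ [n]. Here C(201−1, 10−1) = C(200, 9) = 1175445251780800.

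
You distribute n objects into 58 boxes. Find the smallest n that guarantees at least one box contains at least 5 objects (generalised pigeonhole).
n = (5 − 1)·58 + 1 = 233

By the generalised pigeonhole principle, to guarantee some box contains ≥ r objects we need more than (r − 1) · k objects total. Threshold: n = (r − 1) · k + 1. With r = 5 and k = 58: n = 4 · 58 + 1 = 232 + 1 = 233. For n = 232 = 4 · 58, we can put exactly 4 objects in every box, avoiding 5 in any single one — so 233 is tight.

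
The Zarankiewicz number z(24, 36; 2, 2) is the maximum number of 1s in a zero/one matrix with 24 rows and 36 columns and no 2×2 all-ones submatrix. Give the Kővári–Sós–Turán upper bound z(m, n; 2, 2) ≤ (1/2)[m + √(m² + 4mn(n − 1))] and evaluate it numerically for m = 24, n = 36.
z(24, 36; 2, 2) ≤ (1/2)[24 + √(24² + 4·24·36·35)] = (1/2)[24 + √121536] = 186.3101

Kővári–Sós–Turán: let r_1, ..., r_24 be the row sums and z = Σ r_i the total number of 1s. Each pair of columns can share at most one row with both entries 1 (else a 2×2 all-ones block appears), so Σ_i C(r_i, 2) ≤ C(36, 2) = 630. By convexity Σ_i C(r_i, 2) ≥ 24·C(z/24, 2) = z(z − 24)/(2·24), giving z² − 24z − 24·36·35 ≤ 0 and hence z ≤ (1/2)[24 + √(576 + 4·30240)] = (1/2)[24 + √121536] ≈ (1/2)(24 + 348.6201) = 186.3101.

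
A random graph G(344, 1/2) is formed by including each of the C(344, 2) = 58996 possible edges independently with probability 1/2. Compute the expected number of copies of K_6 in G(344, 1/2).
E[# K_6] = C(344, 6) · (1/2)^C(6, 2) = 2202820789092 / 2^15 = 550705197273/8192 ≈ 67224755.526489

For each 6-subset S of vertices (there are C(344, 6) = 2202820789092 such S), let X_S = 1 if S induces a K_6 (all C(6, 2) = 15 edges present). Then P(X_S = 1) = (1/2)^15 = 1/32768. By linearity of expectation, E[# K_6] = C(344, 6) · (1/2)^15 = 2202820789092 / 32768 = 550705197273/8192 ≈ 67224755.526489.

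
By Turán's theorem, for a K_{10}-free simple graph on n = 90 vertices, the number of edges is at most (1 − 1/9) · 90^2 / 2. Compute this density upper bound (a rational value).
Turán density bound = (8/9) · 90^2/2 = 3600

Turán's theorem: ex(n, K_{r+1}) is achieved by the complete r-partite Turán graph T(n, r) with parts as balanced as possible, and is at most (1 − 1/r) · n^2/2. For r = 9, n = 90: the density bound is (8/9) · 8100/2 = 3600. Since 9 ∣ 90, the Turán graph T(90, 9) has parts of equal size 10, and its edge count e(T(90, 9)) = 3600 attains the density bound exactly.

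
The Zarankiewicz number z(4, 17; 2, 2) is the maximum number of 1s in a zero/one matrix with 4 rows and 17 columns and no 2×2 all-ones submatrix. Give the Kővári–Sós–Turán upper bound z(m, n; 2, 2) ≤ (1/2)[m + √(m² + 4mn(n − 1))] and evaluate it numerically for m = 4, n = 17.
z(4, 17; 2, 2) ≤ (1/2)[4 + √(4² + 4·4·17·16)] = (1/2)[4 + √4368] = 35.0454

Kővári–Sós–Turán: let r_1, ..., r_4 be the row sums and z = Σ r_i the total number of 1s. Each pair of columns can share at most one row with both entries 1 (else a 2×2 all-ones block appears), so Σ_i C(r_i, 2) ≤ C(17, 2) = 136. By convexity Σ_i C(r_i, 2) ≥ 4·C(z/4, 2) = z(z − 4)/(2·4), giving z² − 4z − 4·17·16 ≤ 0 and hence z ≤ (1/2)[4 + √(16 + 4·1088)] = (1/2)[4 + √4368] ≈ (1/2)(4 + 66.0908) = 35.0454.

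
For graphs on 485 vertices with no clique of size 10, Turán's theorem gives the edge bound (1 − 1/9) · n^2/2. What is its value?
Turán density bound = (8/9) · 485^2/2 = 940900/9 ≈ 104544.4444

Turán's theorem: ex(n, K_{r+1}) is achieved by the complete r-partite Turán graph T(n, r) with parts as balanced as possible, and is at most (1 − 1/r) · n^2/2. For r = 9, n = 485: the density bound is (8/9) · 235225/2 = 940900/9 ≈ 104544.4444. The integer-valued extremum is e(T(485, 9)) = 104544, which is strictly less than the density bound 940900/9 since 9 ∤ 485 (the parts of T(485, 9) cannot all be equal).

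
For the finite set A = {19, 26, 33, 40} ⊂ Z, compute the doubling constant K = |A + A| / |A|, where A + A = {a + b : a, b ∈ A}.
K = |A + A| / |A| = 7/4

Enumerate A + A = {a + b : a, b ∈ A}. With |A| = 4, there are |A|^2 = 16 ordered sum pairs; collecting distinct values, A + A = {38, 45, 52, 59, 66, 73, 80}, so |A + A| = 7. Thus K = 7/4. Here |A + A| = 2|A| − 1 = 7, the minimum possible — so K = 7/4 is minimal, which holds iff A is an arithmetic progression.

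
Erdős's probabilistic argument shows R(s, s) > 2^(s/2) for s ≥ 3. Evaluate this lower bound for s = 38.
2^(38/2) = 524288; so R(38, 38) > 524288

Colour each edge of K_n uniformly at random with red/blue. The expected number of monochromatic K_38 is C(n, 38) · 2 · 2^(−C(38,2)). If C(n, 38) · 2^(1 − C(38,2)) < 1, then with positive probability no monochromatic K_38 exists, so R(38, 38) > n. The standard estimate C(n, 38) ≤ n^38/38! shows this inequality holds whenever n ≤ 2^(38/2) (since 38! · 2^(C(38,2) − 1) > 2^(38^2/2) ≥ n^38). Hence R(38, 38) > 2^(38/2) = 524288.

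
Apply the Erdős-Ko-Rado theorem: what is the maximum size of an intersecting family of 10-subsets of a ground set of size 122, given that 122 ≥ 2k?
max |F| = C(121, 9) = 11296854581155

Erdős-Ko-Rado (1961): when n ≥ 2k, max |F| = C(n−1, k−1). The bound is attained by the star {A : i ∈ A} for any fixed i ∈ [n]. Here C(122−1, 10−1) = C(121, 9) = 11296854581155.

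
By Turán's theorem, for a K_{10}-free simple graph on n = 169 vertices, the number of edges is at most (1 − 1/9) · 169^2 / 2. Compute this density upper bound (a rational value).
Turán density bound = (8/9) · 169^2/2 = 114244/9 ≈ 12693.7778

Turán's theorem: ex(n, K_{r+1}) is achieved by the complete r-partite Turán graph T(n, r) with parts as balanced as possible, and is at most (1 − 1/r) · n^2/2. For r = 9, n = 169: the density bound is (8/9) · 28561/2 = 114244/9 ≈ 12693.7778. The integer-valued extremum is e(T(169, 9)) = 12693, which is strictly less than the density bound 114244/9 since 9 ∤ 169 (the parts of T(169, 9) cannot all be equal).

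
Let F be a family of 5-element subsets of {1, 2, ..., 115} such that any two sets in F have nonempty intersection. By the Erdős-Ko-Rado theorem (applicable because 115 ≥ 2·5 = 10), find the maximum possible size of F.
max |F| = C(114, 4) = 6672876

Erdős-Ko-Rado (1961): when n ≥ 2k, max |F| = C(n−1, k−1). The bound is attained by the star {A : i ∈ A} for any fixed i ∈ [n]. Here C(115−1, 5−1) = C(114, 4) = 6672876.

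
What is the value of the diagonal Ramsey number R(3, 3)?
R(3, 3) = 6

Lower bound: the 5-cycle C_5 (with the remaining edges as the complement) gives a 2-colouring of K_5 with no monochromatic triangle, so R(3, 3) > 5.
Upper bound: in K_6, any vertex has 5 incident edges, so by pigeonhole ≥3 are the same colour (say red). If any pair of those red neighbours has a red edge between them, we get a red triangle; otherwise the three neighbours span a blue triangle. So every 2-colouring of K_6 has a monochromatic triangle.
Hence R(3, 3) = 6.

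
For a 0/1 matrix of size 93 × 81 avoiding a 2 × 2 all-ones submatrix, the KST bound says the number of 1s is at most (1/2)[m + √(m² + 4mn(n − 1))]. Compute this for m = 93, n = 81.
z(93, 81; 2, 2) ≤ (1/2)[93 + √(93² + 4·93·81·80)] = (1/2)[93 + √2419209] = 824.1903

Kővári–Sós–Turán: let r_1, ..., r_93 be the row sums and z = Σ r_i the total number of 1s. Each pair of columns can share at most one row with both entries 1 (else a 2×2 all-ones block appears), so Σ_i C(r_i, 2) ≤ C(81, 2) = 3240. By convexity Σ_i C(r_i, 2) ≥ 93·C(z/93, 2) = z(z − 93)/(2·93), giving z² − 93z − 93·81·80 ≤ 0 and hence z ≤ (1/2)[93 + √(8649 + 4·602640)] = (1/2)[93 + √2419209] ≈ (1/2)(93 + 1555.3807) = 824.1903.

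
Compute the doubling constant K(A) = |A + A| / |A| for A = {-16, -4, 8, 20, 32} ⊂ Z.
K = |A + A| / |A| = 9/5

Enumerate A + A = {a + b : a, b ∈ A}. With |A| = 5, there are |A|^2 = 25 ordered sum pairs; collecting distinct values, A + A = {-32, -20, -8, 4, 16, 28, 40, 52, 64}, so |A + A| = 9. Thus K = 9/5. Here |A + A| = 2|A| − 1 = 9, the minimum possible — so K = 9/5 is minimal, which holds iff A is an arithmetic progression.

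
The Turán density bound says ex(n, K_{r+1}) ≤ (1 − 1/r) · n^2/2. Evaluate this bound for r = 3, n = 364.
Turán density bound = (2/3) · 364^2/2 = 132496/3 ≈ 44165.3333

Turán's theorem: ex(n, K_{r+1}) is achieved by the complete r-partite Turán graph T(n, r) with parts as balanced as possible, and is at most (1 − 1/r) · n^2/2. For r = 3, n = 364: the density bound is (2/3) · 132496/2 = 132496/3 ≈ 44165.3333. The integer-valued extremum is e(T(364, 3)) = 44165, which is strictly less than the density bound 132496/3 since 3 ∤ 364 (the parts of T(364, 3) cannot all be equal).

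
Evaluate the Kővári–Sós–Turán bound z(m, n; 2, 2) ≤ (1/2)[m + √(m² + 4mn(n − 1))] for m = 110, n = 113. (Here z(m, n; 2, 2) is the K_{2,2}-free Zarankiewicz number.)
z(110, 113; 2, 2) ≤ (1/2)[110 + √(110² + 4·110·113·112)] = (1/2)[110 + √5580740] = 1236.1795

Kővári–Sós–Turán: let r_1, ..., r_110 be the row sums and z = Σ r_i the total number of 1s. Each pair of columns can share at most one row with both entries 1 (else a 2×2 all-ones block appears), so Σ_i C(r_i, 2) ≤ C(113, 2) = 6328. By convexity Σ_i C(r_i, 2) ≥ 110·C(z/110, 2) = z(z − 110)/(2·110), giving z² − 110z − 110·113·112 ≤ 0 and hence z ≤ (1/2)[110 + √(12100 + 4·1392160)] = (1/2)[110 + √5580740] ≈ (1/2)(110 + 2362.359) = 1236.1795.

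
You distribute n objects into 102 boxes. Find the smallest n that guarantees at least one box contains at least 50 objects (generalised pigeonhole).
n = (50 − 1)·102 + 1 = 4999

By the generalised pigeonhole principle, to guarantee some box contains ≥ r objects we need more than (r − 1) · k objects total. Threshold: n = (r − 1) · k + 1. With r = 50 and k = 102: n = 49 · 102 + 1 = 4998 + 1 = 4999. For n = 4998 = 49 · 102, we can put exactly 49 objects in every box, avoiding 50 in any single one — so 4999 is tight.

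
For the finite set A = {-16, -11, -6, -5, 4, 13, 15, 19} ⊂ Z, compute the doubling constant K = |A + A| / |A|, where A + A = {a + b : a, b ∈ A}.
K = |A + A| / |A| = 31/8

Enumerate A + A = {a + b : a, b ∈ A}. With |A| = 8, there are |A|^2 = 64 ordered sum pairs; collecting distinct values, A + A = {-32, -27, -22, -21, -17, -16, -12, -11, -10, -7, -3, -2, -1, 2, 3, 4, 7, 8, 9, 10, 13, 14, 17, 19, 23, 26, 28, 30, 32, 34, 38}, so |A + A| = 31. Thus K = 31/8. For comparison, the minimum possible |A + A| over all 8-element sets is 2·8 − 1 = 15 (so min K = 15/8), attained only by arithmetic progressions.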